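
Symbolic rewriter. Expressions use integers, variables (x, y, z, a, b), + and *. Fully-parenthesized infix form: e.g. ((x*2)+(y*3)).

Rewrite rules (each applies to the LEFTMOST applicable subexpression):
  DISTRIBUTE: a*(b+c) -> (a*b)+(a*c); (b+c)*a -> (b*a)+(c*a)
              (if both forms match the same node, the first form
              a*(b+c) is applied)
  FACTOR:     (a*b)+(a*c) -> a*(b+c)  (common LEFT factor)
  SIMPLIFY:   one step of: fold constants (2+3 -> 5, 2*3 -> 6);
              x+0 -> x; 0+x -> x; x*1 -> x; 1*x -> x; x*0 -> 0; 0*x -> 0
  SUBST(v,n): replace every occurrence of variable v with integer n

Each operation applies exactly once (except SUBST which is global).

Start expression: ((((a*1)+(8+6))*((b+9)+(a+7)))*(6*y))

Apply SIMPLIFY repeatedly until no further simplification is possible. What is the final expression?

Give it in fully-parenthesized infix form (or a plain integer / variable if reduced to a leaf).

Start: ((((a*1)+(8+6))*((b+9)+(a+7)))*(6*y))
Step 1: at LLL: (a*1) -> a; overall: ((((a*1)+(8+6))*((b+9)+(a+7)))*(6*y)) -> (((a+(8+6))*((b+9)+(a+7)))*(6*y))
Step 2: at LLR: (8+6) -> 14; overall: (((a+(8+6))*((b+9)+(a+7)))*(6*y)) -> (((a+14)*((b+9)+(a+7)))*(6*y))
Fixed point: (((a+14)*((b+9)+(a+7)))*(6*y))

Answer: (((a+14)*((b+9)+(a+7)))*(6*y))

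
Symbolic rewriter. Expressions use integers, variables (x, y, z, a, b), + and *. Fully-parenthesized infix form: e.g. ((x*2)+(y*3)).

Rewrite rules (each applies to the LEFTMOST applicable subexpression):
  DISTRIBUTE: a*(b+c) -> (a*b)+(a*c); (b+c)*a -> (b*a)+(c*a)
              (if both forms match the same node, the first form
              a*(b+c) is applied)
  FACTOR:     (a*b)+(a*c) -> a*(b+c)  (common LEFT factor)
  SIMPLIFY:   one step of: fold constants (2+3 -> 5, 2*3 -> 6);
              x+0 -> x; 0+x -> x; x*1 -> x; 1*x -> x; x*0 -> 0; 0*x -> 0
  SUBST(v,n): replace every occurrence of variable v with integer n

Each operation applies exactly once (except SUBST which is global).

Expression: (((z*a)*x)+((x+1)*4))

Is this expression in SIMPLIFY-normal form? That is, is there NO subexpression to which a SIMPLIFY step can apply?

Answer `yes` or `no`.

Expression: (((z*a)*x)+((x+1)*4))
Scanning for simplifiable subexpressions (pre-order)...
  at root: (((z*a)*x)+((x+1)*4)) (not simplifiable)
  at L: ((z*a)*x) (not simplifiable)
  at LL: (z*a) (not simplifiable)
  at R: ((x+1)*4) (not simplifiable)
  at RL: (x+1) (not simplifiable)
Result: no simplifiable subexpression found -> normal form.

Answer: yes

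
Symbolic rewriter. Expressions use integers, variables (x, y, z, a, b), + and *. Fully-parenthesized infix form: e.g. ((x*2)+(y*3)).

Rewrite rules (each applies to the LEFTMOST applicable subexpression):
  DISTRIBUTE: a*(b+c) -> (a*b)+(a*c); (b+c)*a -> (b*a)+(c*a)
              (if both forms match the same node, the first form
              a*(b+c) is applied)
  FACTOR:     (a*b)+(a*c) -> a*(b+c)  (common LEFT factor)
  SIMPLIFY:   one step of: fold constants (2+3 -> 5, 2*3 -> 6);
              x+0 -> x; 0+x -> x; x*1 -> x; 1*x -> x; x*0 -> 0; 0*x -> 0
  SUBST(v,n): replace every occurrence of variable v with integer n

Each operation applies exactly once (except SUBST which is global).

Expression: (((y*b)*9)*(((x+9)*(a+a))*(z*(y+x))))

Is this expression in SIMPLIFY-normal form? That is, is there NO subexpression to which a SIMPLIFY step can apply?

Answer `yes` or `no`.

Expression: (((y*b)*9)*(((x+9)*(a+a))*(z*(y+x))))
Scanning for simplifiable subexpressions (pre-order)...
  at root: (((y*b)*9)*(((x+9)*(a+a))*(z*(y+x)))) (not simplifiable)
  at L: ((y*b)*9) (not simplifiable)
  at LL: (y*b) (not simplifiable)
  at R: (((x+9)*(a+a))*(z*(y+x))) (not simplifiable)
  at RL: ((x+9)*(a+a)) (not simplifiable)
  at RLL: (x+9) (not simplifiable)
  at RLR: (a+a) (not simplifiable)
  at RR: (z*(y+x)) (not simplifiable)
  at RRR: (y+x) (not simplifiable)
Result: no simplifiable subexpression found -> normal form.

Answer: yes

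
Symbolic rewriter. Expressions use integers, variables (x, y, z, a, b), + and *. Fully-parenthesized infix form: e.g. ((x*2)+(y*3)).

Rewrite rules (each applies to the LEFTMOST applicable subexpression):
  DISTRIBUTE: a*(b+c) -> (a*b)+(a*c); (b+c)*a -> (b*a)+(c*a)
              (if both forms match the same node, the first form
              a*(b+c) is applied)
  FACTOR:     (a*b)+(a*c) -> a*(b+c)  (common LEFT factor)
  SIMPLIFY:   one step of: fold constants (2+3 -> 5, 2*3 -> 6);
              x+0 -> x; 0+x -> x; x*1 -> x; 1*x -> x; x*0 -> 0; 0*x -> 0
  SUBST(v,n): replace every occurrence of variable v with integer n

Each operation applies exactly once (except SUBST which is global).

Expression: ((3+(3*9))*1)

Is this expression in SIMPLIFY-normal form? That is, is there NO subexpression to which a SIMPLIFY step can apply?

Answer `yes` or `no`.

Answer: no

Derivation:
Expression: ((3+(3*9))*1)
Scanning for simplifiable subexpressions (pre-order)...
  at root: ((3+(3*9))*1) (SIMPLIFIABLE)
  at L: (3+(3*9)) (not simplifiable)
  at LR: (3*9) (SIMPLIFIABLE)
Found simplifiable subexpr at path root: ((3+(3*9))*1)
One SIMPLIFY step would give: (3+(3*9))
-> NOT in normal form.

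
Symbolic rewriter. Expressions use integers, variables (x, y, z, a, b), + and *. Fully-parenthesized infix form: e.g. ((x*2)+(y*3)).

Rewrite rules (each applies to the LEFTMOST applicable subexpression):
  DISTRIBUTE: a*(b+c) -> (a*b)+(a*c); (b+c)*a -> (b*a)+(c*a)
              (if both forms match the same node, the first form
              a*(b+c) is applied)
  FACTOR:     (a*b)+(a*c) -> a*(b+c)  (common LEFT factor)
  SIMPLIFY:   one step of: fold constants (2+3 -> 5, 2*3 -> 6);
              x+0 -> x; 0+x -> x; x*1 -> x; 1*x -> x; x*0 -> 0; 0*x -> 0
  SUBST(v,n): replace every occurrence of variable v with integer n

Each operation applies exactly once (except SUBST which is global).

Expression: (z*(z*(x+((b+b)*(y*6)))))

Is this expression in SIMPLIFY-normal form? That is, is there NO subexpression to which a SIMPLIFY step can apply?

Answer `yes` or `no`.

Expression: (z*(z*(x+((b+b)*(y*6)))))
Scanning for simplifiable subexpressions (pre-order)...
  at root: (z*(z*(x+((b+b)*(y*6))))) (not simplifiable)
  at R: (z*(x+((b+b)*(y*6)))) (not simplifiable)
  at RR: (x+((b+b)*(y*6))) (not simplifiable)
  at RRR: ((b+b)*(y*6)) (not simplifiable)
  at RRRL: (b+b) (not simplifiable)
  at RRRR: (y*6) (not simplifiable)
Result: no simplifiable subexpression found -> normal form.

Answer: yes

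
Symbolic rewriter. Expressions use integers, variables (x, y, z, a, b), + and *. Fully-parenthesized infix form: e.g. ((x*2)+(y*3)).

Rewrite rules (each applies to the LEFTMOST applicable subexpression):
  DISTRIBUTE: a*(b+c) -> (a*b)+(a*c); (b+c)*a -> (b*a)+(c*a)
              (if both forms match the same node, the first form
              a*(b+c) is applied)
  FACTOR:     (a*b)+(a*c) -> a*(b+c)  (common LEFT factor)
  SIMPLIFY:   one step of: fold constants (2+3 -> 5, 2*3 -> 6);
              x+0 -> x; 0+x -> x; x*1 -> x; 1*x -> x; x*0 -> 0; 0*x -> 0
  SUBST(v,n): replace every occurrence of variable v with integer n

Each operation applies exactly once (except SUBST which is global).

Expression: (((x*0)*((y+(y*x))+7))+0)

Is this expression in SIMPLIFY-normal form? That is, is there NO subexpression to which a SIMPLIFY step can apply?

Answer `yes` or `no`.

Answer: no

Derivation:
Expression: (((x*0)*((y+(y*x))+7))+0)
Scanning for simplifiable subexpressions (pre-order)...
  at root: (((x*0)*((y+(y*x))+7))+0) (SIMPLIFIABLE)
  at L: ((x*0)*((y+(y*x))+7)) (not simplifiable)
  at LL: (x*0) (SIMPLIFIABLE)
  at LR: ((y+(y*x))+7) (not simplifiable)
  at LRL: (y+(y*x)) (not simplifiable)
  at LRLR: (y*x) (not simplifiable)
Found simplifiable subexpr at path root: (((x*0)*((y+(y*x))+7))+0)
One SIMPLIFY step would give: ((x*0)*((y+(y*x))+7))
-> NOT in normal form.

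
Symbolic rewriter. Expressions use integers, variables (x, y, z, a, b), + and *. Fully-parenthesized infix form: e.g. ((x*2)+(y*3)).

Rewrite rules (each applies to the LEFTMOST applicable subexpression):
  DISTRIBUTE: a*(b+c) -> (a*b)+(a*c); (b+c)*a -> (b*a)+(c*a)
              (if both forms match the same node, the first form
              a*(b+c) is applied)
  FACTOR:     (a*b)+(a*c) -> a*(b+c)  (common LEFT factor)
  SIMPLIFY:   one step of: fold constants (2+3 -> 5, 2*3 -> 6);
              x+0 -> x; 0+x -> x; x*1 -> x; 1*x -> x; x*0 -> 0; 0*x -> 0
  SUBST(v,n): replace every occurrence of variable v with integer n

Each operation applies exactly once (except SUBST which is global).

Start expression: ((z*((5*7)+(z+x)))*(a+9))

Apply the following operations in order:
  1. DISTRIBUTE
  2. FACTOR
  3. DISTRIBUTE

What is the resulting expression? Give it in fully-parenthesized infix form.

Start: ((z*((5*7)+(z+x)))*(a+9))
Apply DISTRIBUTE at root (target: ((z*((5*7)+(z+x)))*(a+9))): ((z*((5*7)+(z+x)))*(a+9)) -> (((z*((5*7)+(z+x)))*a)+((z*((5*7)+(z+x)))*9))
Apply FACTOR at root (target: (((z*((5*7)+(z+x)))*a)+((z*((5*7)+(z+x)))*9))): (((z*((5*7)+(z+x)))*a)+((z*((5*7)+(z+x)))*9)) -> ((z*((5*7)+(z+x)))*(a+9))
Apply DISTRIBUTE at root (target: ((z*((5*7)+(z+x)))*(a+9))): ((z*((5*7)+(z+x)))*(a+9)) -> (((z*((5*7)+(z+x)))*a)+((z*((5*7)+(z+x)))*9))

Answer: (((z*((5*7)+(z+x)))*a)+((z*((5*7)+(z+x)))*9))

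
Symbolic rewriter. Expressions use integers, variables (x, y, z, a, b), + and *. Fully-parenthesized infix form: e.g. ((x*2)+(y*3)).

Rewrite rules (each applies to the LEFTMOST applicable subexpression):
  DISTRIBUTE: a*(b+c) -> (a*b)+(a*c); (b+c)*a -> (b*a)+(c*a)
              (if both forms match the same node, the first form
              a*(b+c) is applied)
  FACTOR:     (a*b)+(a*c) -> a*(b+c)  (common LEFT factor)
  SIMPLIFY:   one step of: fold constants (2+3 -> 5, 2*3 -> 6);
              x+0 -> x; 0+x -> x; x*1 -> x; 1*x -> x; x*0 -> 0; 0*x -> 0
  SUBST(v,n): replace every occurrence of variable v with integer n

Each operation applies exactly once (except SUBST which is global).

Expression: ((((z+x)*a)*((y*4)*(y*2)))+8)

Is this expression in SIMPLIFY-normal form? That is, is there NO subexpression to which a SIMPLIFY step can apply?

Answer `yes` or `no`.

Answer: yes

Derivation:
Expression: ((((z+x)*a)*((y*4)*(y*2)))+8)
Scanning for simplifiable subexpressions (pre-order)...
  at root: ((((z+x)*a)*((y*4)*(y*2)))+8) (not simplifiable)
  at L: (((z+x)*a)*((y*4)*(y*2))) (not simplifiable)
  at LL: ((z+x)*a) (not simplifiable)
  at LLL: (z+x) (not simplifiable)
  at LR: ((y*4)*(y*2)) (not simplifiable)
  at LRL: (y*4) (not simplifiable)
  at LRR: (y*2) (not simplifiable)
Result: no simplifiable subexpression found -> normal form.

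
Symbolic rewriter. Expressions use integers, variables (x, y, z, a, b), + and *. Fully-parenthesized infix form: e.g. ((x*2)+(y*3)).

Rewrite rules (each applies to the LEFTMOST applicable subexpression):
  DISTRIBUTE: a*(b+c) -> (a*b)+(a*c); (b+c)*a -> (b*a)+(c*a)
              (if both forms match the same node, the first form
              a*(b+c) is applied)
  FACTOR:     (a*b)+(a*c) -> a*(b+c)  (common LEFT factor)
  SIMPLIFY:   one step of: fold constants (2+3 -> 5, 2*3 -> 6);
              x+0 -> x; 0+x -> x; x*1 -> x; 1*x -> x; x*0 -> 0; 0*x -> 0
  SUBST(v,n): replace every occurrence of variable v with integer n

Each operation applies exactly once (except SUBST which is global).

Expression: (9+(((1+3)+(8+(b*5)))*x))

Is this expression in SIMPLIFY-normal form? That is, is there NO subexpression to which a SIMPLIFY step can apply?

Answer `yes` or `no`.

Expression: (9+(((1+3)+(8+(b*5)))*x))
Scanning for simplifiable subexpressions (pre-order)...
  at root: (9+(((1+3)+(8+(b*5)))*x)) (not simplifiable)
  at R: (((1+3)+(8+(b*5)))*x) (not simplifiable)
  at RL: ((1+3)+(8+(b*5))) (not simplifiable)
  at RLL: (1+3) (SIMPLIFIABLE)
  at RLR: (8+(b*5)) (not simplifiable)
  at RLRR: (b*5) (not simplifiable)
Found simplifiable subexpr at path RLL: (1+3)
One SIMPLIFY step would give: (9+((4+(8+(b*5)))*x))
-> NOT in normal form.

Answer: no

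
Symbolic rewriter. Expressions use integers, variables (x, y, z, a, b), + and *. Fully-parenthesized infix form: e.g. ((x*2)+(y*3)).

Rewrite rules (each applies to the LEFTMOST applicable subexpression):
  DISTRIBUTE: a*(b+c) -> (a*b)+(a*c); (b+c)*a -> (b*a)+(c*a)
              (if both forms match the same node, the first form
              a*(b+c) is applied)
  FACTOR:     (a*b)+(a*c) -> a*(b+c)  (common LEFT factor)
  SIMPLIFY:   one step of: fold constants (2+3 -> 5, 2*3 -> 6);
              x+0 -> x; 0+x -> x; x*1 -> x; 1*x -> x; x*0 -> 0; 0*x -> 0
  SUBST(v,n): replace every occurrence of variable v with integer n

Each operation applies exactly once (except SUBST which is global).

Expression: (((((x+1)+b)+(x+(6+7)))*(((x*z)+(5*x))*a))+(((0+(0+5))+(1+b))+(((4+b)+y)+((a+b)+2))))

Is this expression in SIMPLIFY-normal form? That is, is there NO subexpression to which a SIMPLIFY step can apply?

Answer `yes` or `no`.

Answer: no

Derivation:
Expression: (((((x+1)+b)+(x+(6+7)))*(((x*z)+(5*x))*a))+(((0+(0+5))+(1+b))+(((4+b)+y)+((a+b)+2))))
Scanning for simplifiable subexpressions (pre-order)...
  at root: (((((x+1)+b)+(x+(6+7)))*(((x*z)+(5*x))*a))+(((0+(0+5))+(1+b))+(((4+b)+y)+((a+b)+2)))) (not simplifiable)
  at L: ((((x+1)+b)+(x+(6+7)))*(((x*z)+(5*x))*a)) (not simplifiable)
  at LL: (((x+1)+b)+(x+(6+7))) (not simplifiable)
  at LLL: ((x+1)+b) (not simplifiable)
  at LLLL: (x+1) (not simplifiable)
  at LLR: (x+(6+7)) (not simplifiable)
  at LLRR: (6+7) (SIMPLIFIABLE)
  at LR: (((x*z)+(5*x))*a) (not simplifiable)
  at LRL: ((x*z)+(5*x)) (not simplifiable)
  at LRLL: (x*z) (not simplifiable)
  at LRLR: (5*x) (not simplifiable)
  at R: (((0+(0+5))+(1+b))+(((4+b)+y)+((a+b)+2))) (not simplifiable)
  at RL: ((0+(0+5))+(1+b)) (not simplifiable)
  at RLL: (0+(0+5)) (SIMPLIFIABLE)
  at RLLR: (0+5) (SIMPLIFIABLE)
  at RLR: (1+b) (not simplifiable)
  at RR: (((4+b)+y)+((a+b)+2)) (not simplifiable)
  at RRL: ((4+b)+y) (not simplifiable)
  at RRLL: (4+b) (not simplifiable)
  at RRR: ((a+b)+2) (not simplifiable)
  at RRRL: (a+b) (not simplifiable)
Found simplifiable subexpr at path LLRR: (6+7)
One SIMPLIFY step would give: (((((x+1)+b)+(x+13))*(((x*z)+(5*x))*a))+(((0+(0+5))+(1+b))+(((4+b)+y)+((a+b)+2))))
-> NOT in normal form.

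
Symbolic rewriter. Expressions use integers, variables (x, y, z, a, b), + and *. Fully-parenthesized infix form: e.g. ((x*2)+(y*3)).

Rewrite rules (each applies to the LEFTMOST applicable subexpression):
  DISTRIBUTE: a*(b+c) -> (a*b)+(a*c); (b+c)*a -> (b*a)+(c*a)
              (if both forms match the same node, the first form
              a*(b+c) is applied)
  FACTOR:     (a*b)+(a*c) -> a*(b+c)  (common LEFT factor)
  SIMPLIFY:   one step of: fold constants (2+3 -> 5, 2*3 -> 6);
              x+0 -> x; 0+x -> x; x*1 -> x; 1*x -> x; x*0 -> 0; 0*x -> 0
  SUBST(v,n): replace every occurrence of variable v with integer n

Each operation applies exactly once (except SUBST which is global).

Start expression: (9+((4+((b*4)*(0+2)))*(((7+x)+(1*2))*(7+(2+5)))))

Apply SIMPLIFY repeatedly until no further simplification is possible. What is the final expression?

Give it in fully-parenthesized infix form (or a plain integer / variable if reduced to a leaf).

Answer: (9+((4+((b*4)*2))*(((7+x)+2)*14)))

Derivation:
Start: (9+((4+((b*4)*(0+2)))*(((7+x)+(1*2))*(7+(2+5)))))
Step 1: at RLRR: (0+2) -> 2; overall: (9+((4+((b*4)*(0+2)))*(((7+x)+(1*2))*(7+(2+5))))) -> (9+((4+((b*4)*2))*(((7+x)+(1*2))*(7+(2+5)))))
Step 2: at RRLR: (1*2) -> 2; overall: (9+((4+((b*4)*2))*(((7+x)+(1*2))*(7+(2+5))))) -> (9+((4+((b*4)*2))*(((7+x)+2)*(7+(2+5)))))
Step 3: at RRRR: (2+5) -> 7; overall: (9+((4+((b*4)*2))*(((7+x)+2)*(7+(2+5))))) -> (9+((4+((b*4)*2))*(((7+x)+2)*(7+7))))
Step 4: at RRR: (7+7) -> 14; overall: (9+((4+((b*4)*2))*(((7+x)+2)*(7+7)))) -> (9+((4+((b*4)*2))*(((7+x)+2)*14)))
Fixed point: (9+((4+((b*4)*2))*(((7+x)+2)*14)))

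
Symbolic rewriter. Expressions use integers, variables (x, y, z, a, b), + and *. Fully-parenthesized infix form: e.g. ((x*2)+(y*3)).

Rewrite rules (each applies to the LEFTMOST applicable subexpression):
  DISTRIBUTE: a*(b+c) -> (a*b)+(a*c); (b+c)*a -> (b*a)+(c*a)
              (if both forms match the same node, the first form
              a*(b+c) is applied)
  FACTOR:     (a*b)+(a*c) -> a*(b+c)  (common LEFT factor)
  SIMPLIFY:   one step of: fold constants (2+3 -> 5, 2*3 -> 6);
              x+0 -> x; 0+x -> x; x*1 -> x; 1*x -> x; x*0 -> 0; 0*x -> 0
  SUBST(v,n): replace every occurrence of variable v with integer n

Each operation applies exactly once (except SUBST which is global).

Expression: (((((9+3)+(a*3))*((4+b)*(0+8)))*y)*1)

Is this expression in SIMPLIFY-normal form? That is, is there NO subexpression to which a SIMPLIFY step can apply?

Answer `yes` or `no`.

Expression: (((((9+3)+(a*3))*((4+b)*(0+8)))*y)*1)
Scanning for simplifiable subexpressions (pre-order)...
  at root: (((((9+3)+(a*3))*((4+b)*(0+8)))*y)*1) (SIMPLIFIABLE)
  at L: ((((9+3)+(a*3))*((4+b)*(0+8)))*y) (not simplifiable)
  at LL: (((9+3)+(a*3))*((4+b)*(0+8))) (not simplifiable)
  at LLL: ((9+3)+(a*3)) (not simplifiable)
  at LLLL: (9+3) (SIMPLIFIABLE)
  at LLLR: (a*3) (not simplifiable)
  at LLR: ((4+b)*(0+8)) (not simplifiable)
  at LLRL: (4+b) (not simplifiable)
  at LLRR: (0+8) (SIMPLIFIABLE)
Found simplifiable subexpr at path root: (((((9+3)+(a*3))*((4+b)*(0+8)))*y)*1)
One SIMPLIFY step would give: ((((9+3)+(a*3))*((4+b)*(0+8)))*y)
-> NOT in normal form.

Answer: no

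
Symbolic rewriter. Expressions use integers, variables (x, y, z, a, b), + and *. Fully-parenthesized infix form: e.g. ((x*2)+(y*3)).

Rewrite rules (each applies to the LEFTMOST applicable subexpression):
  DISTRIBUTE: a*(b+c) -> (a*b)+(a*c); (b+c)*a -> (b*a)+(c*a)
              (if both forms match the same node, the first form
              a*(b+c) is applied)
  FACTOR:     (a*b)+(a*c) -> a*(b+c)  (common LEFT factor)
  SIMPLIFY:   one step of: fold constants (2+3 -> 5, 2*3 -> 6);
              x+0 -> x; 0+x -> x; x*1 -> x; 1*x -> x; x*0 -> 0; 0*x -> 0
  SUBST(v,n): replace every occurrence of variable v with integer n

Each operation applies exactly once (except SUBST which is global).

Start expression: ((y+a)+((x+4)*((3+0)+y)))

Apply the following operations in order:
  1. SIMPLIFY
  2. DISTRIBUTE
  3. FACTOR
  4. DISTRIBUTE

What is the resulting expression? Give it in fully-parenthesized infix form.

Start: ((y+a)+((x+4)*((3+0)+y)))
Apply SIMPLIFY at RRL (target: (3+0)): ((y+a)+((x+4)*((3+0)+y))) -> ((y+a)+((x+4)*(3+y)))
Apply DISTRIBUTE at R (target: ((x+4)*(3+y))): ((y+a)+((x+4)*(3+y))) -> ((y+a)+(((x+4)*3)+((x+4)*y)))
Apply FACTOR at R (target: (((x+4)*3)+((x+4)*y))): ((y+a)+(((x+4)*3)+((x+4)*y))) -> ((y+a)+((x+4)*(3+y)))
Apply DISTRIBUTE at R (target: ((x+4)*(3+y))): ((y+a)+((x+4)*(3+y))) -> ((y+a)+(((x+4)*3)+((x+4)*y)))

Answer: ((y+a)+(((x+4)*3)+((x+4)*y)))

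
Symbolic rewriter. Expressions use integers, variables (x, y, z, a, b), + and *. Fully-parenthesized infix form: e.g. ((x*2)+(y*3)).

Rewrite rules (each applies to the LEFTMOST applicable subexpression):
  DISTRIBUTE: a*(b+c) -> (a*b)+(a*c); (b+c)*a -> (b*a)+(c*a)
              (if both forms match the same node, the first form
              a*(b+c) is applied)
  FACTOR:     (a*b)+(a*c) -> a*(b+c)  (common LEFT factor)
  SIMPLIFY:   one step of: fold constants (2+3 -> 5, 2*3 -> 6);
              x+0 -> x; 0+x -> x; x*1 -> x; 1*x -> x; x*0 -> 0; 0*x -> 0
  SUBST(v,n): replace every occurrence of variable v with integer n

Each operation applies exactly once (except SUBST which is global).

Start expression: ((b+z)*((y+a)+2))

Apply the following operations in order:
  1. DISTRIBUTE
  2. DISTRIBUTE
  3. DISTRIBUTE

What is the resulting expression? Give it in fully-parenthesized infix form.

Answer: ((((b*y)+(z*y))+((b+z)*a))+((b+z)*2))

Derivation:
Start: ((b+z)*((y+a)+2))
Apply DISTRIBUTE at root (target: ((b+z)*((y+a)+2))): ((b+z)*((y+a)+2)) -> (((b+z)*(y+a))+((b+z)*2))
Apply DISTRIBUTE at L (target: ((b+z)*(y+a))): (((b+z)*(y+a))+((b+z)*2)) -> ((((b+z)*y)+((b+z)*a))+((b+z)*2))
Apply DISTRIBUTE at LL (target: ((b+z)*y)): ((((b+z)*y)+((b+z)*a))+((b+z)*2)) -> ((((b*y)+(z*y))+((b+z)*a))+((b+z)*2))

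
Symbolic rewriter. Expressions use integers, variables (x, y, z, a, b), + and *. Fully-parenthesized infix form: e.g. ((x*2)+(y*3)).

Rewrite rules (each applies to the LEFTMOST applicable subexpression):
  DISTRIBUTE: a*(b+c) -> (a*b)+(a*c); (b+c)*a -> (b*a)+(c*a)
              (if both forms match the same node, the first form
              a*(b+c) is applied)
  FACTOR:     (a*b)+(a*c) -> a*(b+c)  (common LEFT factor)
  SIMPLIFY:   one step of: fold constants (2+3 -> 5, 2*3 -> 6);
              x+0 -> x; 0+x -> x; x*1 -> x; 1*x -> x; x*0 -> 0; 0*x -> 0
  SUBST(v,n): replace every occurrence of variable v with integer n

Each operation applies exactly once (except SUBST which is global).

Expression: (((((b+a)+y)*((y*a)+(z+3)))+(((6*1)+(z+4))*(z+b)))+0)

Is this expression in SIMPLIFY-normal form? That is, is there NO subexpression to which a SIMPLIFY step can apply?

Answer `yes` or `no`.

Answer: no

Derivation:
Expression: (((((b+a)+y)*((y*a)+(z+3)))+(((6*1)+(z+4))*(z+b)))+0)
Scanning for simplifiable subexpressions (pre-order)...
  at root: (((((b+a)+y)*((y*a)+(z+3)))+(((6*1)+(z+4))*(z+b)))+0) (SIMPLIFIABLE)
  at L: ((((b+a)+y)*((y*a)+(z+3)))+(((6*1)+(z+4))*(z+b))) (not simplifiable)
  at LL: (((b+a)+y)*((y*a)+(z+3))) (not simplifiable)
  at LLL: ((b+a)+y) (not simplifiable)
  at LLLL: (b+a) (not simplifiable)
  at LLR: ((y*a)+(z+3)) (not simplifiable)
  at LLRL: (y*a) (not simplifiable)
  at LLRR: (z+3) (not simplifiable)
  at LR: (((6*1)+(z+4))*(z+b)) (not simplifiable)
  at LRL: ((6*1)+(z+4)) (not simplifiable)
  at LRLL: (6*1) (SIMPLIFIABLE)
  at LRLR: (z+4) (not simplifiable)
  at LRR: (z+b) (not simplifiable)
Found simplifiable subexpr at path root: (((((b+a)+y)*((y*a)+(z+3)))+(((6*1)+(z+4))*(z+b)))+0)
One SIMPLIFY step would give: ((((b+a)+y)*((y*a)+(z+3)))+(((6*1)+(z+4))*(z+b)))
-> NOT in normal form.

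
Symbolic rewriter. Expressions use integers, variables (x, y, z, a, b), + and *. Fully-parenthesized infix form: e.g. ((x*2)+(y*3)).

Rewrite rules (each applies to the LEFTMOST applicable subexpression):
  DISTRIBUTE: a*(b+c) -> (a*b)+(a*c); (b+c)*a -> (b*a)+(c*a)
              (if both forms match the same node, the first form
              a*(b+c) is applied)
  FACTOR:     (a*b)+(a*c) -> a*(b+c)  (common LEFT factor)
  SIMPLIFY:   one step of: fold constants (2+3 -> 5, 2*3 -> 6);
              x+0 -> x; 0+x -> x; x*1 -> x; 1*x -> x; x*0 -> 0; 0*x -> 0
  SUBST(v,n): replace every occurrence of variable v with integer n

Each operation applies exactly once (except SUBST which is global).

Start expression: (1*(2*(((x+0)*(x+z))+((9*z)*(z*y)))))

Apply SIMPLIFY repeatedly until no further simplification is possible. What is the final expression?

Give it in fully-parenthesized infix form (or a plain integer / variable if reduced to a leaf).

Answer: (2*((x*(x+z))+((9*z)*(z*y))))

Derivation:
Start: (1*(2*(((x+0)*(x+z))+((9*z)*(z*y)))))
Step 1: at root: (1*(2*(((x+0)*(x+z))+((9*z)*(z*y))))) -> (2*(((x+0)*(x+z))+((9*z)*(z*y)))); overall: (1*(2*(((x+0)*(x+z))+((9*z)*(z*y))))) -> (2*(((x+0)*(x+z))+((9*z)*(z*y))))
Step 2: at RLL: (x+0) -> x; overall: (2*(((x+0)*(x+z))+((9*z)*(z*y)))) -> (2*((x*(x+z))+((9*z)*(z*y))))
Fixed point: (2*((x*(x+z))+((9*z)*(z*y))))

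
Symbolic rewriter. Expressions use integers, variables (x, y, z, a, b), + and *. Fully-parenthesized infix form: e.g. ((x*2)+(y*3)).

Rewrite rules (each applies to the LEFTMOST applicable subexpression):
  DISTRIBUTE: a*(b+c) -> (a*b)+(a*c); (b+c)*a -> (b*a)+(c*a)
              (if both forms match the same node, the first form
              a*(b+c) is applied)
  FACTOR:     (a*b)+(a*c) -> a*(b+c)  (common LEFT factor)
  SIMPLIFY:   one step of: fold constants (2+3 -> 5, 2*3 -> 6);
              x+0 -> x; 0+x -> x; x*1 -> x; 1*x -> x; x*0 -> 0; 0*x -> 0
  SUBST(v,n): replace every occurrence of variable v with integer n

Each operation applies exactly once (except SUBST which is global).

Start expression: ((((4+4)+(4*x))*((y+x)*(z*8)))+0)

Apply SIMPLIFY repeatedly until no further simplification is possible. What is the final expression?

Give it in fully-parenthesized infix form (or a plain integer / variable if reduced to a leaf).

Answer: ((8+(4*x))*((y+x)*(z*8)))

Derivation:
Start: ((((4+4)+(4*x))*((y+x)*(z*8)))+0)
Step 1: at root: ((((4+4)+(4*x))*((y+x)*(z*8)))+0) -> (((4+4)+(4*x))*((y+x)*(z*8))); overall: ((((4+4)+(4*x))*((y+x)*(z*8)))+0) -> (((4+4)+(4*x))*((y+x)*(z*8)))
Step 2: at LL: (4+4) -> 8; overall: (((4+4)+(4*x))*((y+x)*(z*8))) -> ((8+(4*x))*((y+x)*(z*8)))
Fixed point: ((8+(4*x))*((y+x)*(z*8)))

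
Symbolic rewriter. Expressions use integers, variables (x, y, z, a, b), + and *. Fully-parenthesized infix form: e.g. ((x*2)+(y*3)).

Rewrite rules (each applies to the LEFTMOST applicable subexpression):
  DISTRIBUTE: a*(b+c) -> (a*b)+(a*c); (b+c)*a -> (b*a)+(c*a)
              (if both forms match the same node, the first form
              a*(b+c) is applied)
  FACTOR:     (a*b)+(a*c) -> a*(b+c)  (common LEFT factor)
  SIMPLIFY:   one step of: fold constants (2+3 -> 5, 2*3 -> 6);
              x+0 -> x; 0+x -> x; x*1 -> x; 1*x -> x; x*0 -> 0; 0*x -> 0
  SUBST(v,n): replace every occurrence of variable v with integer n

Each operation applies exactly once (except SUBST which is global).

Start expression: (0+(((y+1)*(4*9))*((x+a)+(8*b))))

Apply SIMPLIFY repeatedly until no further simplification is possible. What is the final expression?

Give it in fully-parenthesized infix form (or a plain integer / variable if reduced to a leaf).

Answer: (((y+1)*36)*((x+a)+(8*b)))

Derivation:
Start: (0+(((y+1)*(4*9))*((x+a)+(8*b))))
Step 1: at root: (0+(((y+1)*(4*9))*((x+a)+(8*b)))) -> (((y+1)*(4*9))*((x+a)+(8*b))); overall: (0+(((y+1)*(4*9))*((x+a)+(8*b)))) -> (((y+1)*(4*9))*((x+a)+(8*b)))
Step 2: at LR: (4*9) -> 36; overall: (((y+1)*(4*9))*((x+a)+(8*b))) -> (((y+1)*36)*((x+a)+(8*b)))
Fixed point: (((y+1)*36)*((x+a)+(8*b)))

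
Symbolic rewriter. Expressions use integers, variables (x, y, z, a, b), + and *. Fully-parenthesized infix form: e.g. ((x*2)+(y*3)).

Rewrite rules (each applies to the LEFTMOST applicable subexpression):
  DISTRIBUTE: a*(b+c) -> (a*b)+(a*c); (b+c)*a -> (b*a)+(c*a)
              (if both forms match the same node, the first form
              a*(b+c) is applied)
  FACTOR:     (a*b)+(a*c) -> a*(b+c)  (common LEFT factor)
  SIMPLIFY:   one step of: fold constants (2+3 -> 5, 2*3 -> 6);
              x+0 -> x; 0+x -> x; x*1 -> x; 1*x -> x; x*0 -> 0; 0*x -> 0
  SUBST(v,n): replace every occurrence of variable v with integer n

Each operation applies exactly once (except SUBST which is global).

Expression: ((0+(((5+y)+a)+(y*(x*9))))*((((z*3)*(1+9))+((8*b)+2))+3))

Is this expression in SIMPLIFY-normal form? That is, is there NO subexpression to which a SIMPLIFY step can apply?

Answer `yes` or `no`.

Answer: no

Derivation:
Expression: ((0+(((5+y)+a)+(y*(x*9))))*((((z*3)*(1+9))+((8*b)+2))+3))
Scanning for simplifiable subexpressions (pre-order)...
  at root: ((0+(((5+y)+a)+(y*(x*9))))*((((z*3)*(1+9))+((8*b)+2))+3)) (not simplifiable)
  at L: (0+(((5+y)+a)+(y*(x*9)))) (SIMPLIFIABLE)
  at LR: (((5+y)+a)+(y*(x*9))) (not simplifiable)
  at LRL: ((5+y)+a) (not simplifiable)
  at LRLL: (5+y) (not simplifiable)
  at LRR: (y*(x*9)) (not simplifiable)
  at LRRR: (x*9) (not simplifiable)
  at R: ((((z*3)*(1+9))+((8*b)+2))+3) (not simplifiable)
  at RL: (((z*3)*(1+9))+((8*b)+2)) (not simplifiable)
  at RLL: ((z*3)*(1+9)) (not simplifiable)
  at RLLL: (z*3) (not simplifiable)
  at RLLR: (1+9) (SIMPLIFIABLE)
  at RLR: ((8*b)+2) (not simplifiable)
  at RLRL: (8*b) (not simplifiable)
Found simplifiable subexpr at path L: (0+(((5+y)+a)+(y*(x*9))))
One SIMPLIFY step would give: ((((5+y)+a)+(y*(x*9)))*((((z*3)*(1+9))+((8*b)+2))+3))
-> NOT in normal form.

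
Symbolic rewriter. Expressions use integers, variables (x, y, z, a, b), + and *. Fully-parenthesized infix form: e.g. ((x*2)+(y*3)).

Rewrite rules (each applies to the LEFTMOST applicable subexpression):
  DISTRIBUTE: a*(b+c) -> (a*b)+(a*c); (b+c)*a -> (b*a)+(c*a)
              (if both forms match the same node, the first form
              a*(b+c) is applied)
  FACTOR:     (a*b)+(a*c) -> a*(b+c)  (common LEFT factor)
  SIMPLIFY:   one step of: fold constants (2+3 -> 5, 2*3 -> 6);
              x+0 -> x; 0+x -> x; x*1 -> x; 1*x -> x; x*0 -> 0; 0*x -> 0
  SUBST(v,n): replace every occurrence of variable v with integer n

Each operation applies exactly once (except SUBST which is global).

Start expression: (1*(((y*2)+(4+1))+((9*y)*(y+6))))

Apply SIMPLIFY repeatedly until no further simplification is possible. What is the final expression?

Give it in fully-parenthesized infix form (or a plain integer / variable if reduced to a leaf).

Start: (1*(((y*2)+(4+1))+((9*y)*(y+6))))
Step 1: at root: (1*(((y*2)+(4+1))+((9*y)*(y+6)))) -> (((y*2)+(4+1))+((9*y)*(y+6))); overall: (1*(((y*2)+(4+1))+((9*y)*(y+6)))) -> (((y*2)+(4+1))+((9*y)*(y+6)))
Step 2: at LR: (4+1) -> 5; overall: (((y*2)+(4+1))+((9*y)*(y+6))) -> (((y*2)+5)+((9*y)*(y+6)))
Fixed point: (((y*2)+5)+((9*y)*(y+6)))

Answer: (((y*2)+5)+((9*y)*(y+6)))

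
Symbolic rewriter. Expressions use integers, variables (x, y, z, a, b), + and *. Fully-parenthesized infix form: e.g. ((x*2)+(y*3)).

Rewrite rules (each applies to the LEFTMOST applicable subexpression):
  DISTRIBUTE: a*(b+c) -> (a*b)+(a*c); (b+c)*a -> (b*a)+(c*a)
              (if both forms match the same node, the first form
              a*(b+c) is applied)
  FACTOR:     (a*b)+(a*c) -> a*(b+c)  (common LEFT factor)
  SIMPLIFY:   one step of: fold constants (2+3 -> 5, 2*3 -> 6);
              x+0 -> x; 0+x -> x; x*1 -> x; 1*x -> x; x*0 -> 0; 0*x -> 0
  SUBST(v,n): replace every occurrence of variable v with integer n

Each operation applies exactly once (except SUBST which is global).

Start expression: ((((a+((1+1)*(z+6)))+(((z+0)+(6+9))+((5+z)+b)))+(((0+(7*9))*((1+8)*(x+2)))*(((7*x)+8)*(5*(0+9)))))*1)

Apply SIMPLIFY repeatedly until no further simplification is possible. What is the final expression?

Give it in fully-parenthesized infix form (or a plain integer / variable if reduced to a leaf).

Start: ((((a+((1+1)*(z+6)))+(((z+0)+(6+9))+((5+z)+b)))+(((0+(7*9))*((1+8)*(x+2)))*(((7*x)+8)*(5*(0+9)))))*1)
Step 1: at root: ((((a+((1+1)*(z+6)))+(((z+0)+(6+9))+((5+z)+b)))+(((0+(7*9))*((1+8)*(x+2)))*(((7*x)+8)*(5*(0+9)))))*1) -> (((a+((1+1)*(z+6)))+(((z+0)+(6+9))+((5+z)+b)))+(((0+(7*9))*((1+8)*(x+2)))*(((7*x)+8)*(5*(0+9))))); overall: ((((a+((1+1)*(z+6)))+(((z+0)+(6+9))+((5+z)+b)))+(((0+(7*9))*((1+8)*(x+2)))*(((7*x)+8)*(5*(0+9)))))*1) -> (((a+((1+1)*(z+6)))+(((z+0)+(6+9))+((5+z)+b)))+(((0+(7*9))*((1+8)*(x+2)))*(((7*x)+8)*(5*(0+9)))))
Step 2: at LLRL: (1+1) -> 2; overall: (((a+((1+1)*(z+6)))+(((z+0)+(6+9))+((5+z)+b)))+(((0+(7*9))*((1+8)*(x+2)))*(((7*x)+8)*(5*(0+9))))) -> (((a+(2*(z+6)))+(((z+0)+(6+9))+((5+z)+b)))+(((0+(7*9))*((1+8)*(x+2)))*(((7*x)+8)*(5*(0+9)))))
Step 3: at LRLL: (z+0) -> z; overall: (((a+(2*(z+6)))+(((z+0)+(6+9))+((5+z)+b)))+(((0+(7*9))*((1+8)*(x+2)))*(((7*x)+8)*(5*(0+9))))) -> (((a+(2*(z+6)))+((z+(6+9))+((5+z)+b)))+(((0+(7*9))*((1+8)*(x+2)))*(((7*x)+8)*(5*(0+9)))))
Step 4: at LRLR: (6+9) -> 15; overall: (((a+(2*(z+6)))+((z+(6+9))+((5+z)+b)))+(((0+(7*9))*((1+8)*(x+2)))*(((7*x)+8)*(5*(0+9))))) -> (((a+(2*(z+6)))+((z+15)+((5+z)+b)))+(((0+(7*9))*((1+8)*(x+2)))*(((7*x)+8)*(5*(0+9)))))
Step 5: at RLL: (0+(7*9)) -> (7*9); overall: (((a+(2*(z+6)))+((z+15)+((5+z)+b)))+(((0+(7*9))*((1+8)*(x+2)))*(((7*x)+8)*(5*(0+9))))) -> (((a+(2*(z+6)))+((z+15)+((5+z)+b)))+(((7*9)*((1+8)*(x+2)))*(((7*x)+8)*(5*(0+9)))))
Step 6: at RLL: (7*9) -> 63; overall: (((a+(2*(z+6)))+((z+15)+((5+z)+b)))+(((7*9)*((1+8)*(x+2)))*(((7*x)+8)*(5*(0+9))))) -> (((a+(2*(z+6)))+((z+15)+((5+z)+b)))+((63*((1+8)*(x+2)))*(((7*x)+8)*(5*(0+9)))))
Step 7: at RLRL: (1+8) -> 9; overall: (((a+(2*(z+6)))+((z+15)+((5+z)+b)))+((63*((1+8)*(x+2)))*(((7*x)+8)*(5*(0+9))))) -> (((a+(2*(z+6)))+((z+15)+((5+z)+b)))+((63*(9*(x+2)))*(((7*x)+8)*(5*(0+9)))))
Step 8: at RRRR: (0+9) -> 9; overall: (((a+(2*(z+6)))+((z+15)+((5+z)+b)))+((63*(9*(x+2)))*(((7*x)+8)*(5*(0+9))))) -> (((a+(2*(z+6)))+((z+15)+((5+z)+b)))+((63*(9*(x+2)))*(((7*x)+8)*(5*9))))
Step 9: at RRR: (5*9) -> 45; overall: (((a+(2*(z+6)))+((z+15)+((5+z)+b)))+((63*(9*(x+2)))*(((7*x)+8)*(5*9)))) -> (((a+(2*(z+6)))+((z+15)+((5+z)+b)))+((63*(9*(x+2)))*(((7*x)+8)*45)))
Fixed point: (((a+(2*(z+6)))+((z+15)+((5+z)+b)))+((63*(9*(x+2)))*(((7*x)+8)*45)))

Answer: (((a+(2*(z+6)))+((z+15)+((5+z)+b)))+((63*(9*(x+2)))*(((7*x)+8)*45)))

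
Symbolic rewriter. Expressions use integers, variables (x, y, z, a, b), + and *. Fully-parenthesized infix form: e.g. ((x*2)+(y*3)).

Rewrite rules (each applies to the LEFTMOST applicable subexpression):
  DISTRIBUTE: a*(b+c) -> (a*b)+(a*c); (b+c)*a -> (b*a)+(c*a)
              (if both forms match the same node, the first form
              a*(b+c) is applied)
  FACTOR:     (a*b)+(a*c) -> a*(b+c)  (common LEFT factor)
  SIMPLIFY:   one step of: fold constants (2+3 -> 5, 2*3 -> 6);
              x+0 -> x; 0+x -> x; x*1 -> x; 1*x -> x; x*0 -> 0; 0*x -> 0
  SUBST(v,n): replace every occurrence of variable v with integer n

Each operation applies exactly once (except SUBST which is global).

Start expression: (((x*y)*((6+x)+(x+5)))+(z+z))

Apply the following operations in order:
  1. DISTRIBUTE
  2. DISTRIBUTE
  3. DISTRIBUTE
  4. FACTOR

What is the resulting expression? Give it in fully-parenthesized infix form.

Answer: ((((x*y)*(6+x))+(((x*y)*x)+((x*y)*5)))+(z+z))

Derivation:
Start: (((x*y)*((6+x)+(x+5)))+(z+z))
Apply DISTRIBUTE at L (target: ((x*y)*((6+x)+(x+5)))): (((x*y)*((6+x)+(x+5)))+(z+z)) -> ((((x*y)*(6+x))+((x*y)*(x+5)))+(z+z))
Apply DISTRIBUTE at LL (target: ((x*y)*(6+x))): ((((x*y)*(6+x))+((x*y)*(x+5)))+(z+z)) -> (((((x*y)*6)+((x*y)*x))+((x*y)*(x+5)))+(z+z))
Apply DISTRIBUTE at LR (target: ((x*y)*(x+5))): (((((x*y)*6)+((x*y)*x))+((x*y)*(x+5)))+(z+z)) -> (((((x*y)*6)+((x*y)*x))+(((x*y)*x)+((x*y)*5)))+(z+z))
Apply FACTOR at LL (target: (((x*y)*6)+((x*y)*x))): (((((x*y)*6)+((x*y)*x))+(((x*y)*x)+((x*y)*5)))+(z+z)) -> ((((x*y)*(6+x))+(((x*y)*x)+((x*y)*5)))+(z+z))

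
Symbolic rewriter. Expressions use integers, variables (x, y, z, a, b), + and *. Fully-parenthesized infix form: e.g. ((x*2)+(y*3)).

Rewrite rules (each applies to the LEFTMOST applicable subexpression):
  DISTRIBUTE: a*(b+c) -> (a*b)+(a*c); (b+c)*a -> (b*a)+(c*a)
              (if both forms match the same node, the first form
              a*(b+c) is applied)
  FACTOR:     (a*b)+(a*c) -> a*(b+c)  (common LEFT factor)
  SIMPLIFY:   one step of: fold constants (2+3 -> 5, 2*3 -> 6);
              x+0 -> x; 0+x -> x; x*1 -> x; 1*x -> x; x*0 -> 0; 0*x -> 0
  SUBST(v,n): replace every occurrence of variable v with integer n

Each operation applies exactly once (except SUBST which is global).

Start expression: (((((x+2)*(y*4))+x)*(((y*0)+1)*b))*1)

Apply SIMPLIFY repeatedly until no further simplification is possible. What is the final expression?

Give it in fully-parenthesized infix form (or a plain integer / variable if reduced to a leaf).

Answer: ((((x+2)*(y*4))+x)*b)

Derivation:
Start: (((((x+2)*(y*4))+x)*(((y*0)+1)*b))*1)
Step 1: at root: (((((x+2)*(y*4))+x)*(((y*0)+1)*b))*1) -> ((((x+2)*(y*4))+x)*(((y*0)+1)*b)); overall: (((((x+2)*(y*4))+x)*(((y*0)+1)*b))*1) -> ((((x+2)*(y*4))+x)*(((y*0)+1)*b))
Step 2: at RLL: (y*0) -> 0; overall: ((((x+2)*(y*4))+x)*(((y*0)+1)*b)) -> ((((x+2)*(y*4))+x)*((0+1)*b))
Step 3: at RL: (0+1) -> 1; overall: ((((x+2)*(y*4))+x)*((0+1)*b)) -> ((((x+2)*(y*4))+x)*(1*b))
Step 4: at R: (1*b) -> b; overall: ((((x+2)*(y*4))+x)*(1*b)) -> ((((x+2)*(y*4))+x)*b)
Fixed point: ((((x+2)*(y*4))+x)*b)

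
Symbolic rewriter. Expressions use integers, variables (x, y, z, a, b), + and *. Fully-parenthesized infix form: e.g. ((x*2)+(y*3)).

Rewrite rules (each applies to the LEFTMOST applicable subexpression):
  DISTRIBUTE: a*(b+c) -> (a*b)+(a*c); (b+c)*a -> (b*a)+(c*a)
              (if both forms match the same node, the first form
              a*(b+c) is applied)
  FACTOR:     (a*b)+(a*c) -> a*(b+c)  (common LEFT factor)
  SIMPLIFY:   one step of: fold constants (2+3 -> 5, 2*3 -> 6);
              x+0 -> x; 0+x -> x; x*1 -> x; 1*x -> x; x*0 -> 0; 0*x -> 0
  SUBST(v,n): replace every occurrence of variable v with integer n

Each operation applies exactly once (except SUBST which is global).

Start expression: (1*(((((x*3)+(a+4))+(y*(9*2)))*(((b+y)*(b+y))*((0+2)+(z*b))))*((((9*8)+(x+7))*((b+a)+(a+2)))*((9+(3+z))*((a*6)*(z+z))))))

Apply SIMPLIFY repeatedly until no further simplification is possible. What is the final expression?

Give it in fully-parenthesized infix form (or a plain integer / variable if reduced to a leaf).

Answer: (((((x*3)+(a+4))+(y*18))*(((b+y)*(b+y))*(2+(z*b))))*(((72+(x+7))*((b+a)+(a+2)))*((9+(3+z))*((a*6)*(z+z)))))

Derivation:
Start: (1*(((((x*3)+(a+4))+(y*(9*2)))*(((b+y)*(b+y))*((0+2)+(z*b))))*((((9*8)+(x+7))*((b+a)+(a+2)))*((9+(3+z))*((a*6)*(z+z))))))
Step 1: at root: (1*(((((x*3)+(a+4))+(y*(9*2)))*(((b+y)*(b+y))*((0+2)+(z*b))))*((((9*8)+(x+7))*((b+a)+(a+2)))*((9+(3+z))*((a*6)*(z+z)))))) -> (((((x*3)+(a+4))+(y*(9*2)))*(((b+y)*(b+y))*((0+2)+(z*b))))*((((9*8)+(x+7))*((b+a)+(a+2)))*((9+(3+z))*((a*6)*(z+z))))); overall: (1*(((((x*3)+(a+4))+(y*(9*2)))*(((b+y)*(b+y))*((0+2)+(z*b))))*((((9*8)+(x+7))*((b+a)+(a+2)))*((9+(3+z))*((a*6)*(z+z)))))) -> (((((x*3)+(a+4))+(y*(9*2)))*(((b+y)*(b+y))*((0+2)+(z*b))))*((((9*8)+(x+7))*((b+a)+(a+2)))*((9+(3+z))*((a*6)*(z+z)))))
Step 2: at LLRR: (9*2) -> 18; overall: (((((x*3)+(a+4))+(y*(9*2)))*(((b+y)*(b+y))*((0+2)+(z*b))))*((((9*8)+(x+7))*((b+a)+(a+2)))*((9+(3+z))*((a*6)*(z+z))))) -> (((((x*3)+(a+4))+(y*18))*(((b+y)*(b+y))*((0+2)+(z*b))))*((((9*8)+(x+7))*((b+a)+(a+2)))*((9+(3+z))*((a*6)*(z+z)))))
Step 3: at LRRL: (0+2) -> 2; overall: (((((x*3)+(a+4))+(y*18))*(((b+y)*(b+y))*((0+2)+(z*b))))*((((9*8)+(x+7))*((b+a)+(a+2)))*((9+(3+z))*((a*6)*(z+z))))) -> (((((x*3)+(a+4))+(y*18))*(((b+y)*(b+y))*(2+(z*b))))*((((9*8)+(x+7))*((b+a)+(a+2)))*((9+(3+z))*((a*6)*(z+z)))))
Step 4: at RLLL: (9*8) -> 72; overall: (((((x*3)+(a+4))+(y*18))*(((b+y)*(b+y))*(2+(z*b))))*((((9*8)+(x+7))*((b+a)+(a+2)))*((9+(3+z))*((a*6)*(z+z))))) -> (((((x*3)+(a+4))+(y*18))*(((b+y)*(b+y))*(2+(z*b))))*(((72+(x+7))*((b+a)+(a+2)))*((9+(3+z))*((a*6)*(z+z)))))
Fixed point: (((((x*3)+(a+4))+(y*18))*(((b+y)*(b+y))*(2+(z*b))))*(((72+(x+7))*((b+a)+(a+2)))*((9+(3+z))*((a*6)*(z+z)))))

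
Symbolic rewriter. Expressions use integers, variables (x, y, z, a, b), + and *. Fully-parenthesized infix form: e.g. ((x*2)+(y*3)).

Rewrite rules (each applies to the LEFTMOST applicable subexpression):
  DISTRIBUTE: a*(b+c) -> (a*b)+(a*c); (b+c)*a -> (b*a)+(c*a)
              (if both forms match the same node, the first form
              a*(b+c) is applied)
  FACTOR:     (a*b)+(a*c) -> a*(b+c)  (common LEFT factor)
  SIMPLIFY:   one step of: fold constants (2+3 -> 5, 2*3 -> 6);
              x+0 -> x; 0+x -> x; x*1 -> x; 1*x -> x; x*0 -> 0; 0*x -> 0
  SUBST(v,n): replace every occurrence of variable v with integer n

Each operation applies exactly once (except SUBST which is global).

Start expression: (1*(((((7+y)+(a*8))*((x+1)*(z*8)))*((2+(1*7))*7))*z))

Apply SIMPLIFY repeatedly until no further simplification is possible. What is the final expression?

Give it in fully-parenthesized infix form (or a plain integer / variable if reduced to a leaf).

Start: (1*(((((7+y)+(a*8))*((x+1)*(z*8)))*((2+(1*7))*7))*z))
Step 1: at root: (1*(((((7+y)+(a*8))*((x+1)*(z*8)))*((2+(1*7))*7))*z)) -> (((((7+y)+(a*8))*((x+1)*(z*8)))*((2+(1*7))*7))*z); overall: (1*(((((7+y)+(a*8))*((x+1)*(z*8)))*((2+(1*7))*7))*z)) -> (((((7+y)+(a*8))*((x+1)*(z*8)))*((2+(1*7))*7))*z)
Step 2: at LRLR: (1*7) -> 7; overall: (((((7+y)+(a*8))*((x+1)*(z*8)))*((2+(1*7))*7))*z) -> (((((7+y)+(a*8))*((x+1)*(z*8)))*((2+7)*7))*z)
Step 3: at LRL: (2+7) -> 9; overall: (((((7+y)+(a*8))*((x+1)*(z*8)))*((2+7)*7))*z) -> (((((7+y)+(a*8))*((x+1)*(z*8)))*(9*7))*z)
Step 4: at LR: (9*7) -> 63; overall: (((((7+y)+(a*8))*((x+1)*(z*8)))*(9*7))*z) -> (((((7+y)+(a*8))*((x+1)*(z*8)))*63)*z)
Fixed point: (((((7+y)+(a*8))*((x+1)*(z*8)))*63)*z)

Answer: (((((7+y)+(a*8))*((x+1)*(z*8)))*63)*z)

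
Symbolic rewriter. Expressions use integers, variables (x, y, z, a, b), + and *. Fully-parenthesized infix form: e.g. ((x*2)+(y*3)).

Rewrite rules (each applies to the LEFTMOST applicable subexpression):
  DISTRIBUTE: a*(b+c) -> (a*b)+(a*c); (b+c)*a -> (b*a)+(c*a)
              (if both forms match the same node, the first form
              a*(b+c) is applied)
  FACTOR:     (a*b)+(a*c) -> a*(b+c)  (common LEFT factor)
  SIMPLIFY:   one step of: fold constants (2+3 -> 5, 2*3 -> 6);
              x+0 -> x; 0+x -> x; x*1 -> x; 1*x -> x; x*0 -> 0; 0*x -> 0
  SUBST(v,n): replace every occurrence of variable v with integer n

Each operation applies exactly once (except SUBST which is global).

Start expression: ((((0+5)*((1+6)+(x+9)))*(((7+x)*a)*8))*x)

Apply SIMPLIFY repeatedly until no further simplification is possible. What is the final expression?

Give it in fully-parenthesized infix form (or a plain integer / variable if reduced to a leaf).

Answer: (((5*(7+(x+9)))*(((7+x)*a)*8))*x)

Derivation:
Start: ((((0+5)*((1+6)+(x+9)))*(((7+x)*a)*8))*x)
Step 1: at LLL: (0+5) -> 5; overall: ((((0+5)*((1+6)+(x+9)))*(((7+x)*a)*8))*x) -> (((5*((1+6)+(x+9)))*(((7+x)*a)*8))*x)
Step 2: at LLRL: (1+6) -> 7; overall: (((5*((1+6)+(x+9)))*(((7+x)*a)*8))*x) -> (((5*(7+(x+9)))*(((7+x)*a)*8))*x)
Fixed point: (((5*(7+(x+9)))*(((7+x)*a)*8))*x)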